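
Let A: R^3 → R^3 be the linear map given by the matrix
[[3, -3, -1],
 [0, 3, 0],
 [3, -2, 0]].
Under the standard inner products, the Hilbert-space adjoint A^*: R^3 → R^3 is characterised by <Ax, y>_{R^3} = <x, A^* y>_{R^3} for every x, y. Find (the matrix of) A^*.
A^* = A^T =
[[3, 0, 3],
 [-3, 3, -2],
 [-1, 0, 0]]

For real matrices with standard dot products, the defining identity <Ax, y> = <x, A^* y> gives (Ax)^T y = x^T (A^*) y, i.e. x^T A^T y = x^T (A^*) y. Since this holds for all x, y, we must have A^* = A^T. Therefore
A^* =
[[3, 0, 3],
 [-3, 3, -2],
 [-1, 0, 0]].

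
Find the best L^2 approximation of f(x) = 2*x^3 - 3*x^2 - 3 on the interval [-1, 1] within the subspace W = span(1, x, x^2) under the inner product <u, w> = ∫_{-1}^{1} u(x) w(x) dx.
g(x) = -3*x^2 + 6*x/5 - 3

The best approximation g ∈ W is the orthogonal projection of f onto W. Writing g = a_0 + a_1 x + a_2 x^2, the coefficients solve the normal equations G · a = b where
  G_{ij} = <φ_i, φ_j> and b_i = <f, φ_i>, with φ_0 = 1, φ_1 = x, φ_2 = x^2.
G =
  [2, 0, 2/3]
  [0, 2/3, 0]
  [2/3, 0, 2/5],
b = (-8, 4/5, -16/5).
Solving gives a_0 = -3, a_1 = 6/5, a_2 = -3, so
  g(x) = -3*x^2 + 6*x/5 - 3.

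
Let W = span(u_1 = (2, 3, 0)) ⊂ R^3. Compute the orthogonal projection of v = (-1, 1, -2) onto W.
proj_W(v) = (2/13, 3/13, 0)

Set up U = [u_1 | ... | u_1] ∈ R^(3×1). The projector onto W = col(U) is P = U (U^T U)^(-1) U^T.
Compute U^T U =
  [13],
and U^T v = (1).
Solve U^T U · c = U^T v for the coefficients: c = (1/13). The projection is proj_W(v) = U c.
Check: (v - proj_W(v)) · u_1 = 0  (should be 0).
Result: proj_W(v) = (2/13, 3/13, 0).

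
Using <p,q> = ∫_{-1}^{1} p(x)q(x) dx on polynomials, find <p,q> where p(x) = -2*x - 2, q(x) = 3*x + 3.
<p,q> = -16

Expand the product: p(x)·q(x) = -6*x^2 - 12*x - 6.
∫_{-1}^{1} of each monomial x^k gives [2/(k+1) if k even, 0 if k odd]. Integrating term-by-term (or equivalently evaluating the antiderivative F(x) = -2*x^3 - 6*x^2 - 6*x at the endpoints):
  F(1) − F(−1) = -14 − (2) = -16.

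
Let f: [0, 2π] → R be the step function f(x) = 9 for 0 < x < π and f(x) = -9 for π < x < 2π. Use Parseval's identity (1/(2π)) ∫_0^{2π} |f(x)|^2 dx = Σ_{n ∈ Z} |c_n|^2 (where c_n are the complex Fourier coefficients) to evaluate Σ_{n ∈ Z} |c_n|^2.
Σ |c_n|^2 = 81

Parseval equates the L^2 energy of f (normalised by 1/(2π)) with the ℓ^2 sum of its Fourier coefficients: (1/(2π)) ∫_0^{2π} |f|^2 = Σ |c_n|^2.
Compute the left side: (1/(2π)) [∫_0^π 9^2 dx + ∫_π^{2π} (-9)^2 dx] = (1/(2π)) · (81π + 81π) = (81 + 81)/2 = 81.
So Σ_{n ∈ Z} |c_n|^2 = 81.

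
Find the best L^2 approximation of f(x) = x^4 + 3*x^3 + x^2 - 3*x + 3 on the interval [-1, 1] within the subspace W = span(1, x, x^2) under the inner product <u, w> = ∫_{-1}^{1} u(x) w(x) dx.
g(x) = 13*x^2/7 - 6*x/5 + 102/35

The best approximation g ∈ W is the orthogonal projection of f onto W. Writing g = a_0 + a_1 x + a_2 x^2, the coefficients solve the normal equations G · a = b where
  G_{ij} = <φ_i, φ_j> and b_i = <f, φ_i>, with φ_0 = 1, φ_1 = x, φ_2 = x^2.
G =
  [2, 0, 2/3]
  [0, 2/3, 0]
  [2/3, 0, 2/5],
b = (106/15, -4/5, 94/35).
Solving gives a_0 = 102/35, a_1 = -6/5, a_2 = 13/7, so
  g(x) = 13*x^2/7 - 6*x/5 + 102/35.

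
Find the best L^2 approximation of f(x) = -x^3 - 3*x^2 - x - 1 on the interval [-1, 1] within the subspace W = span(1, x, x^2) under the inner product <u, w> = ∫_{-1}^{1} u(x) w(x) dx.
g(x) = -3*x^2 - 8*x/5 - 1

The best approximation g ∈ W is the orthogonal projection of f onto W. Writing g = a_0 + a_1 x + a_2 x^2, the coefficients solve the normal equations G · a = b where
  G_{ij} = <φ_i, φ_j> and b_i = <f, φ_i>, with φ_0 = 1, φ_1 = x, φ_2 = x^2.
G =
  [2, 0, 2/3]
  [0, 2/3, 0]
  [2/3, 0, 2/5],
b = (-4, -16/15, -28/15).
Solving gives a_0 = -1, a_1 = -8/5, a_2 = -3, so
  g(x) = -3*x^2 - 8*x/5 - 1.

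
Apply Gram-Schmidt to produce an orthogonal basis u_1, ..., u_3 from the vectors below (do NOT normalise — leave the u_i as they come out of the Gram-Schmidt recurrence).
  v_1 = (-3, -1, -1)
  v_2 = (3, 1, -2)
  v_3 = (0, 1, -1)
Orthogonal basis:
  u_1 = (-3, -1, -1)
  u_2 = (9/11, 3/11, -30/11)
  u_3 = (-3/10, 9/10, 0)

Apply the Gram-Schmidt recurrence
  u_1 = v_1
  u_i = v_i − Σ_{j<i} ((v_i · u_j) / (u_j · u_j)) · u_j.

Step by step this gives:
  u_1 = (-3, -1, -1)
  u_2 = (9/11, 3/11, -30/11)
  u_3 = (-3/10, 9/10, 0)

Orthogonality check:
  u_2 · u_1 = 0 (should be 0)
  u_3 · u_1 = 0 (should be 0)
  u_3 · u_2 = 0 (should be 0)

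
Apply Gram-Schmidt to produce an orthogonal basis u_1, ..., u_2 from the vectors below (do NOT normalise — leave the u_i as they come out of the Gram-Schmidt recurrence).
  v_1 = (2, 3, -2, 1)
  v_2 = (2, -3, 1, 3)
Orthogonal basis:
  u_1 = (2, 3, -2, 1)
  u_2 = (22/9, -7/3, 5/9, 29/9)

Apply the Gram-Schmidt recurrence
  u_1 = v_1
  u_i = v_i − Σ_{j<i} ((v_i · u_j) / (u_j · u_j)) · u_j.

Step by step this gives:
  u_1 = (2, 3, -2, 1)
  u_2 = (22/9, -7/3, 5/9, 29/9)

Orthogonality check:
  u_2 · u_1 = 0 (should be 0)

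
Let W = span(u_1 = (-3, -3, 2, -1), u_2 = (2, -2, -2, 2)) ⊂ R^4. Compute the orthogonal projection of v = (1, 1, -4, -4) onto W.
proj_W(v) = (90/83, 150/83, -50/83, 10/83)

Set up U = [u_1 | ... | u_2] ∈ R^(4×2). The projector onto W = col(U) is P = U (U^T U)^(-1) U^T.
Compute U^T U =
  [23, -6]
  [-6, 16],
and U^T v = (-10, 0).
Solve U^T U · c = U^T v for the coefficients: c = (-40/83, -15/83). The projection is proj_W(v) = U c.
Check: (v - proj_W(v)) · u_1 = 0  (should be 0).
Check: (v - proj_W(v)) · u_2 = 0  (should be 0).
Result: proj_W(v) = (90/83, 150/83, -50/83, 10/83).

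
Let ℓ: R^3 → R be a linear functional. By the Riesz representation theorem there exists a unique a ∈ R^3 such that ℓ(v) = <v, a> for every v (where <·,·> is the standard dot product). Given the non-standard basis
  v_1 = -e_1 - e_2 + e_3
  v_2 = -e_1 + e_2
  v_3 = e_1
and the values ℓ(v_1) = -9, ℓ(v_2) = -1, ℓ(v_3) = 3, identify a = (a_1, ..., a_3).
a = (3, 2, -4)

Write a = (a_1, ..., a_3) in the standard basis. For each basis vector v_i, ℓ(v_i) = <v_i, a> is a linear equation in the a_j's. Collect the n equations into a matrix system V a = ℓ, where row i of V is v_i (expressed in the standard basis). Since V is invertible (lower-triangular with 1s on the diagonal, up to permutation), solve by back-substitution:
  V =
[[-1, -1, 1],
 [-1, 1, 0],
 [1, 0, 0]]
  V a = (-9, -1, 3)
Solving gives a = (3, 2, -4).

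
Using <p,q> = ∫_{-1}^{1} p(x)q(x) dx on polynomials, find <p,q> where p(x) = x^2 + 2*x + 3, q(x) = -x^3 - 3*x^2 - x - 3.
<p,q> = -88/3

Expand the product: p(x)·q(x) = -x^5 - 5*x^4 - 10*x^3 - 14*x^2 - 9*x - 9.
∫_{-1}^{1} of each monomial x^k gives [2/(k+1) if k even, 0 if k odd]. Integrating term-by-term (or equivalently evaluating the antiderivative F(x) = -x^6/6 - x^5 - 5*x^4/2 - 14*x^3/3 - 9*x^2/2 - 9*x at the endpoints):
  F(1) − F(−1) = -131/6 − (15/2) = -88/3.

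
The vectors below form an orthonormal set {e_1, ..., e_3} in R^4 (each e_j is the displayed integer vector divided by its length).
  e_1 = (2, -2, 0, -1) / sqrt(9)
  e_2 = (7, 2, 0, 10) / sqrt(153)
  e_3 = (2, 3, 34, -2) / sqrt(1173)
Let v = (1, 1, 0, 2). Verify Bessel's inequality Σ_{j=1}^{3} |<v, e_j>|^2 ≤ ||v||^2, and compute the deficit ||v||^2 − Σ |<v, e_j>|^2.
Σ |<v, e_j>|^2 = 410/69; ||v||^2 = 6; deficit = 4/69

Write each e_j = u_j / sqrt(<u_j, u_j>) where u_j is the displayed integer vector. Then <v, e_j> = <v, u_j> / sqrt(<u_j, u_j>), so |<v, e_j>|^2 = <v, u_j>^2 / <u_j, u_j>.
Coefficients: <v, e_1> = -2/sqrt(9), <v, e_2> = 29/sqrt(153), <v, e_3> = 1/sqrt(1173).
Square and sum: Σ |<v, e_j>|^2 = 410/69.
Compute ||v||^2 = v·v = 6.
Deficit = 6 − 410/69 = 4/69 ≥ 0, confirming Bessel's inequality. (The deficit equals ||v − Σ <v,e_j> e_j||^2, the squared distance from v to span{e_j}.)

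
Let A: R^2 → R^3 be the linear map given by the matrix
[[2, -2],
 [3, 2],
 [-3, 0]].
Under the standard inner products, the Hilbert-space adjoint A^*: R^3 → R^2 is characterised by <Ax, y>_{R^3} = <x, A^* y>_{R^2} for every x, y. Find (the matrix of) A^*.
A^* = A^T =
[[2, 3, -3],
 [-2, 2, 0]]

For real matrices with standard dot products, the defining identity <Ax, y> = <x, A^* y> gives (Ax)^T y = x^T (A^*) y, i.e. x^T A^T y = x^T (A^*) y. Since this holds for all x, y, we must have A^* = A^T. Therefore
A^* =
[[2, 3, -3],
 [-2, 2, 0]].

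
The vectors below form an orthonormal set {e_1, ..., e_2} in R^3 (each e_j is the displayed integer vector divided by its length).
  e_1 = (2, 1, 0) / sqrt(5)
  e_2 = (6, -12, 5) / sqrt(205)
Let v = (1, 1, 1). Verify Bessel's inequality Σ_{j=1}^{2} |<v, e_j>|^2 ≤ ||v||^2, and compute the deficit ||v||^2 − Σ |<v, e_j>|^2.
Σ |<v, e_j>|^2 = 74/41; ||v||^2 = 3; deficit = 49/41

Write each e_j = u_j / sqrt(<u_j, u_j>) where u_j is the displayed integer vector. Then <v, e_j> = <v, u_j> / sqrt(<u_j, u_j>), so |<v, e_j>|^2 = <v, u_j>^2 / <u_j, u_j>.
Coefficients: <v, e_1> = 3/sqrt(5), <v, e_2> = -1/sqrt(205).
Square and sum: Σ |<v, e_j>|^2 = 74/41.
Compute ||v||^2 = v·v = 3.
Deficit = 3 − 74/41 = 49/41 ≥ 0, confirming Bessel's inequality. (The deficit equals ||v − Σ <v,e_j> e_j||^2, the squared distance from v to span{e_j}.)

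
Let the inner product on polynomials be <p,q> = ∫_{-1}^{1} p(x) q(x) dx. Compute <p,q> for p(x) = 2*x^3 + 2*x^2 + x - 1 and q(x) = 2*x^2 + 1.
<p,q> = -2/5

Expand the product: p(x)·q(x) = 4*x^5 + 4*x^4 + 4*x^3 + x - 1.
∫_{-1}^{1} of each monomial x^k gives [2/(k+1) if k even, 0 if k odd]. Integrating term-by-term (or equivalently evaluating the antiderivative F(x) = 2*x^6/3 + 4*x^5/5 + x^4 + x^2/2 - x at the endpoints):
  F(1) − F(−1) = 59/30 − (71/30) = -2/5.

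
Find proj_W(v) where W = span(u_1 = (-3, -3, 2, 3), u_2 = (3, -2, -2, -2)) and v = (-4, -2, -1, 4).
proj_W(v) = (-714/241, -539/241, 476/241, 679/241)

Set up U = [u_1 | ... | u_2] ∈ R^(4×2). The projector onto W = col(U) is P = U (U^T U)^(-1) U^T.
Compute U^T U =
  [31, -13]
  [-13, 21],
and U^T v = (28, -14).
Solve U^T U · c = U^T v for the coefficients: c = (203/241, -35/241). The projection is proj_W(v) = U c.
Check: (v - proj_W(v)) · u_1 = 0  (should be 0).
Check: (v - proj_W(v)) · u_2 = 0  (should be 0).
Result: proj_W(v) = (-714/241, -539/241, 476/241, 679/241).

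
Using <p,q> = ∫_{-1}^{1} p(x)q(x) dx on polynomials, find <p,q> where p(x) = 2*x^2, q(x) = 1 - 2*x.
<p,q> = 4/3

Expand the product: p(x)·q(x) = -4*x^3 + 2*x^2.
∫_{-1}^{1} of each monomial x^k gives [2/(k+1) if k even, 0 if k odd]. Integrating term-by-term (or equivalently evaluating the antiderivative F(x) = -x^4 + 2*x^3/3 at the endpoints):
  F(1) − F(−1) = -1/3 − (-5/3) = 4/3.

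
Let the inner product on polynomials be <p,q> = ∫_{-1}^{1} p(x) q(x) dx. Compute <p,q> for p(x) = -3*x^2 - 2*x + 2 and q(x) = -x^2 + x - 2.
<p,q> = -82/15

Expand the product: p(x)·q(x) = 3*x^4 - x^3 + 2*x^2 + 6*x - 4.
∫_{-1}^{1} of each monomial x^k gives [2/(k+1) if k even, 0 if k odd]. Integrating term-by-term (or equivalently evaluating the antiderivative F(x) = 3*x^5/5 - x^4/4 + 2*x^3/3 + 3*x^2 - 4*x at the endpoints):
  F(1) − F(−1) = 1/60 − (329/60) = -82/15.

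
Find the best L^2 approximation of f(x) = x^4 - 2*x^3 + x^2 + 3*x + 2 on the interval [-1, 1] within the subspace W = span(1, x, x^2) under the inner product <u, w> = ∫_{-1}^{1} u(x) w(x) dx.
g(x) = 13*x^2/7 + 9*x/5 + 67/35

The best approximation g ∈ W is the orthogonal projection of f onto W. Writing g = a_0 + a_1 x + a_2 x^2, the coefficients solve the normal equations G · a = b where
  G_{ij} = <φ_i, φ_j> and b_i = <f, φ_i>, with φ_0 = 1, φ_1 = x, φ_2 = x^2.
G =
  [2, 0, 2/3]
  [0, 2/3, 0]
  [2/3, 0, 2/5],
b = (76/15, 6/5, 212/105).
Solving gives a_0 = 67/35, a_1 = 9/5, a_2 = 13/7, so
  g(x) = 13*x^2/7 + 9*x/5 + 67/35.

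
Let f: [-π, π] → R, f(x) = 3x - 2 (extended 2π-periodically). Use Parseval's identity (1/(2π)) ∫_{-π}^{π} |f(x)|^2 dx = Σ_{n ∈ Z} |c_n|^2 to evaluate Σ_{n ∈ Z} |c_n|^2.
Σ |c_n|^2 = 3π^2 + 4

Expand and integrate term by term over [-π, π]:
  ∫ (3x)^2 dx = 9·(2π^3/3); ∫ 2·3·(-2)·x dx = 0 (odd integrand); ∫ (-2)^2 dx = 4·2π.
So (1/(2π)) ∫_{-π}^{π} (3x - 2)^2 dx = 9π^2/3 + 4 = 3π^2 + 4.
Parseval ⇒ Σ |c_n|^2 = 3π^2 + 4.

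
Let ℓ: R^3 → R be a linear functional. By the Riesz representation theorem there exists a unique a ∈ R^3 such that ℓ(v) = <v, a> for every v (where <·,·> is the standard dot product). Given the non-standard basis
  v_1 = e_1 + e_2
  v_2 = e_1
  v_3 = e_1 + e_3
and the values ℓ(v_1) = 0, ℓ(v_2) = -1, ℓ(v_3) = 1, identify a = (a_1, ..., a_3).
a = (-1, 1, 2)

Write a = (a_1, ..., a_3) in the standard basis. For each basis vector v_i, ℓ(v_i) = <v_i, a> is a linear equation in the a_j's. Collect the n equations into a matrix system V a = ℓ, where row i of V is v_i (expressed in the standard basis). Since V is invertible (lower-triangular with 1s on the diagonal, up to permutation), solve by back-substitution:
  V =
[[1, 1, 0],
 [1, 0, 0],
 [1, 0, 1]]
  V a = (0, -1, 1)
Solving gives a = (-1, 1, 2).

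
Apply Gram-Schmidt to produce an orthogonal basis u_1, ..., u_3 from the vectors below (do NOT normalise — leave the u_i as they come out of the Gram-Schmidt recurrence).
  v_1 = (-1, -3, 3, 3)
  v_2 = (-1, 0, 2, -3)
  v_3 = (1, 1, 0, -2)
Orthogonal basis:
  u_1 = (-1, -3, 3, 3)
  u_2 = (-15/14, -3/14, 31/14, -39/14)
  u_3 = (189/194, -1/194, 75/194, -13/194)

Apply the Gram-Schmidt recurrence
  u_1 = v_1
  u_i = v_i − Σ_{j<i} ((v_i · u_j) / (u_j · u_j)) · u_j.

Step by step this gives:
  u_1 = (-1, -3, 3, 3)
  u_2 = (-15/14, -3/14, 31/14, -39/14)
  u_3 = (189/194, -1/194, 75/194, -13/194)

Orthogonality check:
  u_2 · u_1 = 0 (should be 0)
  u_3 · u_1 = 0 (should be 0)
  u_3 · u_2 = 0 (should be 0)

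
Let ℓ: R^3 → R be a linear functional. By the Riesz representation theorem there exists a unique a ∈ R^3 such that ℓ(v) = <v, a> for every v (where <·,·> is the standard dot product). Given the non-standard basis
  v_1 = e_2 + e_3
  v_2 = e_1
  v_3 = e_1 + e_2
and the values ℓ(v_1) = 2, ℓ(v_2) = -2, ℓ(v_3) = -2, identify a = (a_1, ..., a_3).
a = (-2, 0, 2)

Write a = (a_1, ..., a_3) in the standard basis. For each basis vector v_i, ℓ(v_i) = <v_i, a> is a linear equation in the a_j's. Collect the n equations into a matrix system V a = ℓ, where row i of V is v_i (expressed in the standard basis). Since V is invertible (lower-triangular with 1s on the diagonal, up to permutation), solve by back-substitution:
  V =
[[0, 1, 1],
 [1, 0, 0],
 [1, 1, 0]]
  V a = (2, -2, -2)
Solving gives a = (-2, 0, 2).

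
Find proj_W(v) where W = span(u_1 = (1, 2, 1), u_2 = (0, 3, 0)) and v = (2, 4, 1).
proj_W(v) = (3/2, 4, 3/2)

Set up U = [u_1 | ... | u_2] ∈ R^(3×2). The projector onto W = col(U) is P = U (U^T U)^(-1) U^T.
Compute U^T U =
  [6, 6]
  [6, 9],
and U^T v = (11, 12).
Solve U^T U · c = U^T v for the coefficients: c = (3/2, 1/3). The projection is proj_W(v) = U c.
Check: (v - proj_W(v)) · u_1 = 0  (should be 0).
Check: (v - proj_W(v)) · u_2 = 0  (should be 0).
Result: proj_W(v) = (3/2, 4, 3/2).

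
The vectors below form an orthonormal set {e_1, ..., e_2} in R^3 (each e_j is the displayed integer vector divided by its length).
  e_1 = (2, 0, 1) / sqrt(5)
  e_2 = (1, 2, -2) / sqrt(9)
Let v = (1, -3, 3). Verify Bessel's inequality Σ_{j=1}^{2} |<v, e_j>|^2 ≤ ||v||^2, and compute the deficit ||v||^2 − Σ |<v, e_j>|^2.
Σ |<v, e_j>|^2 = 166/9; ||v||^2 = 19; deficit = 5/9

Write each e_j = u_j / sqrt(<u_j, u_j>) where u_j is the displayed integer vector. Then <v, e_j> = <v, u_j> / sqrt(<u_j, u_j>), so |<v, e_j>|^2 = <v, u_j>^2 / <u_j, u_j>.
Coefficients: <v, e_1> = 5/sqrt(5), <v, e_2> = -11/sqrt(9).
Square and sum: Σ |<v, e_j>|^2 = 166/9.
Compute ||v||^2 = v·v = 19.
Deficit = 19 − 166/9 = 5/9 ≥ 0, confirming Bessel's inequality. (The deficit equals ||v − Σ <v,e_j> e_j||^2, the squared distance from v to span{e_j}.)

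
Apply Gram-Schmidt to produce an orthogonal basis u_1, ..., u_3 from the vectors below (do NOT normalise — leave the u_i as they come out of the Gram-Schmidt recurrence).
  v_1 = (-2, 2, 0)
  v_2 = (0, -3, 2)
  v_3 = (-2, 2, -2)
Orthogonal basis:
  u_1 = (-2, 2, 0)
  u_2 = (-3/2, -3/2, 2)
  u_3 = (-12/17, -12/17, -18/17)

Apply the Gram-Schmidt recurrence
  u_1 = v_1
  u_i = v_i − Σ_{j<i} ((v_i · u_j) / (u_j · u_j)) · u_j.

Step by step this gives:
  u_1 = (-2, 2, 0)
  u_2 = (-3/2, -3/2, 2)
  u_3 = (-12/17, -12/17, -18/17)

Orthogonality check:
  u_2 · u_1 = 0 (should be 0)
  u_3 · u_1 = 0 (should be 0)
  u_3 · u_2 = 0 (should be 0)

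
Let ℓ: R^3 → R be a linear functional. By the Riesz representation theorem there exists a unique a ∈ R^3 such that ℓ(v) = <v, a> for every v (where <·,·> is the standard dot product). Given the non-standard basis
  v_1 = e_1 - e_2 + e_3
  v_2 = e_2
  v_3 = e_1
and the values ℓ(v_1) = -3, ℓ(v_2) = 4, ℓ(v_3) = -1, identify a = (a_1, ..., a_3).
a = (-1, 4, 2)

Write a = (a_1, ..., a_3) in the standard basis. For each basis vector v_i, ℓ(v_i) = <v_i, a> is a linear equation in the a_j's. Collect the n equations into a matrix system V a = ℓ, where row i of V is v_i (expressed in the standard basis). Since V is invertible (lower-triangular with 1s on the diagonal, up to permutation), solve by back-substitution:
  V =
[[1, -1, 1],
 [0, 1, 0],
 [1, 0, 0]]
  V a = (-3, 4, -1)
Solving gives a = (-1, 4, 2).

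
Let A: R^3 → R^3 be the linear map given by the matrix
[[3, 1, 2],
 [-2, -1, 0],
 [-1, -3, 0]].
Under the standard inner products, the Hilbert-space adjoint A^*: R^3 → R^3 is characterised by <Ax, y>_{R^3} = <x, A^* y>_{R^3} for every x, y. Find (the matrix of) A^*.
A^* = A^T =
[[3, -2, -1],
 [1, -1, -3],
 [2, 0, 0]]

For real matrices with standard dot products, the defining identity <Ax, y> = <x, A^* y> gives (Ax)^T y = x^T (A^*) y, i.e. x^T A^T y = x^T (A^*) y. Since this holds for all x, y, we must have A^* = A^T. Therefore
A^* =
[[3, -2, -1],
 [1, -1, -3],
 [2, 0, 0]].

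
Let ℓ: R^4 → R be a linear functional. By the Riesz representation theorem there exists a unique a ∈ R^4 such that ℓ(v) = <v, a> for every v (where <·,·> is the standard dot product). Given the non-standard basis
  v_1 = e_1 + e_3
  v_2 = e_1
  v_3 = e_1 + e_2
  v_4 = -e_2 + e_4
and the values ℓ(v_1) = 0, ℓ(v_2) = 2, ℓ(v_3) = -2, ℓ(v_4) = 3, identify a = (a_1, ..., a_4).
a = (2, -4, -2, -1)

Write a = (a_1, ..., a_4) in the standard basis. For each basis vector v_i, ℓ(v_i) = <v_i, a> is a linear equation in the a_j's. Collect the n equations into a matrix system V a = ℓ, where row i of V is v_i (expressed in the standard basis). Since V is invertible (lower-triangular with 1s on the diagonal, up to permutation), solve by back-substitution:
  V =
[[1, 0, 1, 0],
 [1, 0, 0, 0],
 [1, 1, 0, 0],
 [0, -1, 0, 1]]
  V a = (0, 2, -2, 3)
Solving gives a = (2, -4, -2, -1).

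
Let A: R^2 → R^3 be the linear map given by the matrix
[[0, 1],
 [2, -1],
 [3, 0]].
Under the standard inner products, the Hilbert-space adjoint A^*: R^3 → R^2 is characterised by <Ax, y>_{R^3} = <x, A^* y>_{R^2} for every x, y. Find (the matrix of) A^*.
A^* = A^T =
[[0, 2, 3],
 [1, -1, 0]]

For real matrices with standard dot products, the defining identity <Ax, y> = <x, A^* y> gives (Ax)^T y = x^T (A^*) y, i.e. x^T A^T y = x^T (A^*) y. Since this holds for all x, y, we must have A^* = A^T. Therefore
A^* =
[[0, 2, 3],
 [1, -1, 0]].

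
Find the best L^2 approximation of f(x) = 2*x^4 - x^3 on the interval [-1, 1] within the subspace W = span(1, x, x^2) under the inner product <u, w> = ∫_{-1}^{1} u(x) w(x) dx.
g(x) = 12*x^2/7 - 3*x/5 - 6/35

The best approximation g ∈ W is the orthogonal projection of f onto W. Writing g = a_0 + a_1 x + a_2 x^2, the coefficients solve the normal equations G · a = b where
  G_{ij} = <φ_i, φ_j> and b_i = <f, φ_i>, with φ_0 = 1, φ_1 = x, φ_2 = x^2.
G =
  [2, 0, 2/3]
  [0, 2/3, 0]
  [2/3, 0, 2/5],
b = (4/5, -2/5, 4/7).
Solving gives a_0 = -6/35, a_1 = -3/5, a_2 = 12/7, so
  g(x) = 12*x^2/7 - 3*x/5 - 6/35.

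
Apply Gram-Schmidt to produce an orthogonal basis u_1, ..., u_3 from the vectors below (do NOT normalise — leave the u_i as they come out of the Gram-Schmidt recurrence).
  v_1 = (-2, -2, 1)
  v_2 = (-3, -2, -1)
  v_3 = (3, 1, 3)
Orthogonal basis:
  u_1 = (-2, -2, 1)
  u_2 = (-1, 0, -2)
  u_3 = (4/45, -1/9, -2/45)

Apply the Gram-Schmidt recurrence
  u_1 = v_1
  u_i = v_i − Σ_{j<i} ((v_i · u_j) / (u_j · u_j)) · u_j.

Step by step this gives:
  u_1 = (-2, -2, 1)
  u_2 = (-1, 0, -2)
  u_3 = (4/45, -1/9, -2/45)

Orthogonality check:
  u_2 · u_1 = 0 (should be 0)
  u_3 · u_1 = 0 (should be 0)
  u_3 · u_2 = 0 (should be 0)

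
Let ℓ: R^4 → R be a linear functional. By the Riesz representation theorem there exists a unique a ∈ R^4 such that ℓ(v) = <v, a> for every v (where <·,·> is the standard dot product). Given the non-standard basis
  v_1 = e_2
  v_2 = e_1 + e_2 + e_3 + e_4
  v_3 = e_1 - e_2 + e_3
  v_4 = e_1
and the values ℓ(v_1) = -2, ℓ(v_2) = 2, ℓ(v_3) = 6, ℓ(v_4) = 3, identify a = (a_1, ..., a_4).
a = (3, -2, 1, 0)

Write a = (a_1, ..., a_4) in the standard basis. For each basis vector v_i, ℓ(v_i) = <v_i, a> is a linear equation in the a_j's. Collect the n equations into a matrix system V a = ℓ, where row i of V is v_i (expressed in the standard basis). Since V is invertible (lower-triangular with 1s on the diagonal, up to permutation), solve by back-substitution:
  V =
[[0, 1, 0, 0],
 [1, 1, 1, 1],
 [1, -1, 1, 0],
 [1, 0, 0, 0]]
  V a = (-2, 2, 6, 3)
Solving gives a = (3, -2, 1, 0).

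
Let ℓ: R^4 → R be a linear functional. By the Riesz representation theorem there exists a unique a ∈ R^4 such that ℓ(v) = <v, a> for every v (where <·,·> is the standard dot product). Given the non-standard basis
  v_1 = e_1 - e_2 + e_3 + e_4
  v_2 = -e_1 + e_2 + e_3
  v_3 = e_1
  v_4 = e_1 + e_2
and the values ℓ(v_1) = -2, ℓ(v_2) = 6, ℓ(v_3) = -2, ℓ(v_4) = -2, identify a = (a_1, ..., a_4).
a = (-2, 0, 4, -4)

Write a = (a_1, ..., a_4) in the standard basis. For each basis vector v_i, ℓ(v_i) = <v_i, a> is a linear equation in the a_j's. Collect the n equations into a matrix system V a = ℓ, where row i of V is v_i (expressed in the standard basis). Since V is invertible (lower-triangular with 1s on the diagonal, up to permutation), solve by back-substitution:
  V =
[[1, -1, 1, 1],
 [-1, 1, 1, 0],
 [1, 0, 0, 0],
 [1, 1, 0, 0]]
  V a = (-2, 6, -2, -2)
Solving gives a = (-2, 0, 4, -4).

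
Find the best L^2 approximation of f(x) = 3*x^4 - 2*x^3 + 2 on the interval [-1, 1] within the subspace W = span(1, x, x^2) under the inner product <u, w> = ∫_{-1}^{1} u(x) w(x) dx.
g(x) = 18*x^2/7 - 6*x/5 + 61/35

The best approximation g ∈ W is the orthogonal projection of f onto W. Writing g = a_0 + a_1 x + a_2 x^2, the coefficients solve the normal equations G · a = b where
  G_{ij} = <φ_i, φ_j> and b_i = <f, φ_i>, with φ_0 = 1, φ_1 = x, φ_2 = x^2.
G =
  [2, 0, 2/3]
  [0, 2/3, 0]
  [2/3, 0, 2/5],
b = (26/5, -4/5, 46/21).
Solving gives a_0 = 61/35, a_1 = -6/5, a_2 = 18/7, so
  g(x) = 18*x^2/7 - 6*x/5 + 61/35.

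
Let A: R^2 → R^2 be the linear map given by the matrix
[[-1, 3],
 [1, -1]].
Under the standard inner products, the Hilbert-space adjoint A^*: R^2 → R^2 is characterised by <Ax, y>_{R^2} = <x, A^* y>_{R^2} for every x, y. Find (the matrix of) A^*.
A^* = A^T =
[[-1, 1],
 [3, -1]]

For real matrices with standard dot products, the defining identity <Ax, y> = <x, A^* y> gives (Ax)^T y = x^T (A^*) y, i.e. x^T A^T y = x^T (A^*) y. Since this holds for all x, y, we must have A^* = A^T. Therefore
A^* =
[[-1, 1],
 [3, -1]].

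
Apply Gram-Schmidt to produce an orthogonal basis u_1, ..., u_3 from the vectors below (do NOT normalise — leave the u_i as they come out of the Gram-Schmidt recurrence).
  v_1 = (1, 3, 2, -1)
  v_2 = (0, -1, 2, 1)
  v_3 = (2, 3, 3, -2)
Orthogonal basis:
  u_1 = (1, 3, 2, -1)
  u_2 = (0, -1, 2, 1)
  u_3 = (11/15, -19/30, 2/15, -9/10)

Apply the Gram-Schmidt recurrence
  u_1 = v_1
  u_i = v_i − Σ_{j<i} ((v_i · u_j) / (u_j · u_j)) · u_j.

Step by step this gives:
  u_1 = (1, 3, 2, -1)
  u_2 = (0, -1, 2, 1)
  u_3 = (11/15, -19/30, 2/15, -9/10)

Orthogonality check:
  u_2 · u_1 = 0 (should be 0)
  u_3 · u_1 = 0 (should be 0)
  u_3 · u_2 = 0 (should be 0)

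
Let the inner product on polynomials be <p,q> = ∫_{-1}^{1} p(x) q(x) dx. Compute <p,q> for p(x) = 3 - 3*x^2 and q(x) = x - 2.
<p,q> = -8

Expand the product: p(x)·q(x) = -3*x^3 + 6*x^2 + 3*x - 6.
∫_{-1}^{1} of each monomial x^k gives [2/(k+1) if k even, 0 if k odd]. Integrating term-by-term (or equivalently evaluating the antiderivative F(x) = -3*x^4/4 + 2*x^3 + 3*x^2/2 - 6*x at the endpoints):
  F(1) − F(−1) = -13/4 − (19/4) = -8.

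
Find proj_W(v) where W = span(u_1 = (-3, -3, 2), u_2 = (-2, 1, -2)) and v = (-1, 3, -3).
proj_W(v) = (-169/197, 521/197, -654/197)

Set up U = [u_1 | ... | u_2] ∈ R^(3×2). The projector onto W = col(U) is P = U (U^T U)^(-1) U^T.
Compute U^T U =
  [22, -1]
  [-1, 9],
and U^T v = (-12, 11).
Solve U^T U · c = U^T v for the coefficients: c = (-97/197, 230/197). The projection is proj_W(v) = U c.
Check: (v - proj_W(v)) · u_1 = 0  (should be 0).
Check: (v - proj_W(v)) · u_2 = 0  (should be 0).
Result: proj_W(v) = (-169/197, 521/197, -654/197).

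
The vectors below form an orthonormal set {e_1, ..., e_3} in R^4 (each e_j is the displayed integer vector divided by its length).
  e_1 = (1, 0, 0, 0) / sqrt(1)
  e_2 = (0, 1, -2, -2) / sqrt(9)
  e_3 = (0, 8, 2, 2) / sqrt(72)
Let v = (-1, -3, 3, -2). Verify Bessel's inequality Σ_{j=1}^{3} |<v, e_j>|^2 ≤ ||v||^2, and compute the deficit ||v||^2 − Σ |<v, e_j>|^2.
Σ |<v, e_j>|^2 = 21/2; ||v||^2 = 23; deficit = 25/2

Write each e_j = u_j / sqrt(<u_j, u_j>) where u_j is the displayed integer vector. Then <v, e_j> = <v, u_j> / sqrt(<u_j, u_j>), so |<v, e_j>|^2 = <v, u_j>^2 / <u_j, u_j>.
Coefficients: <v, e_1> = -1/sqrt(1), <v, e_2> = -5/sqrt(9), <v, e_3> = -22/sqrt(72).
Square and sum: Σ |<v, e_j>|^2 = 21/2.
Compute ||v||^2 = v·v = 23.
Deficit = 23 − 21/2 = 25/2 ≥ 0, confirming Bessel's inequality. (The deficit equals ||v − Σ <v,e_j> e_j||^2, the squared distance from v to span{e_j}.)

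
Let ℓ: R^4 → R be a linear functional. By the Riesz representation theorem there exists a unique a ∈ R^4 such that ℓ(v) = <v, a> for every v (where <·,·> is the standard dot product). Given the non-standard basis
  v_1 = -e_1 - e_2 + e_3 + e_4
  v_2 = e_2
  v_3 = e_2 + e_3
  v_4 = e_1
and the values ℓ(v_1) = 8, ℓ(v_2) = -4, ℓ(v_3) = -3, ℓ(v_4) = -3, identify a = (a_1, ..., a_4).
a = (-3, -4, 1, 0)

Write a = (a_1, ..., a_4) in the standard basis. For each basis vector v_i, ℓ(v_i) = <v_i, a> is a linear equation in the a_j's. Collect the n equations into a matrix system V a = ℓ, where row i of V is v_i (expressed in the standard basis). Since V is invertible (lower-triangular with 1s on the diagonal, up to permutation), solve by back-substitution:
  V =
[[-1, -1, 1, 1],
 [0, 1, 0, 0],
 [0, 1, 1, 0],
 [1, 0, 0, 0]]
  V a = (8, -4, -3, -3)
Solving gives a = (-3, -4, 1, 0).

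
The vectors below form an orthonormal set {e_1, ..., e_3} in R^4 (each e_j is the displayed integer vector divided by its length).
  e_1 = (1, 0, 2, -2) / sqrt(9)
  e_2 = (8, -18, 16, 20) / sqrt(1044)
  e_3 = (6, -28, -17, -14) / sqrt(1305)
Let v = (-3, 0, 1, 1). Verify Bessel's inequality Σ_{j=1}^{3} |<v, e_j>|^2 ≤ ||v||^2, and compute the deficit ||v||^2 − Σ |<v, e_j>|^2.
Σ |<v, e_j>|^2 = 134/45; ||v||^2 = 11; deficit = 361/45

Write each e_j = u_j / sqrt(<u_j, u_j>) where u_j is the displayed integer vector. Then <v, e_j> = <v, u_j> / sqrt(<u_j, u_j>), so |<v, e_j>|^2 = <v, u_j>^2 / <u_j, u_j>.
Coefficients: <v, e_1> = -3/sqrt(9), <v, e_2> = 12/sqrt(1044), <v, e_3> = -49/sqrt(1305).
Square and sum: Σ |<v, e_j>|^2 = 134/45.
Compute ||v||^2 = v·v = 11.
Deficit = 11 − 134/45 = 361/45 ≥ 0, confirming Bessel's inequality. (The deficit equals ||v − Σ <v,e_j> e_j||^2, the squared distance from v to span{e_j}.)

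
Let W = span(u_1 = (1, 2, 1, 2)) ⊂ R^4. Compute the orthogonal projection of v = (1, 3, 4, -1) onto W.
proj_W(v) = (9/10, 9/5, 9/10, 9/5)

Set up U = [u_1 | ... | u_1] ∈ R^(4×1). The projector onto W = col(U) is P = U (U^T U)^(-1) U^T.
Compute U^T U =
  [10],
and U^T v = (9).
Solve U^T U · c = U^T v for the coefficients: c = (9/10). The projection is proj_W(v) = U c.
Check: (v - proj_W(v)) · u_1 = 0  (should be 0).
Result: proj_W(v) = (9/10, 9/5, 9/10, 9/5).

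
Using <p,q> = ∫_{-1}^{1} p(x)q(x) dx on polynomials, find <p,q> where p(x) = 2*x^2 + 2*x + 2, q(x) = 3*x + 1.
<p,q> = 28/3

Expand the product: p(x)·q(x) = 6*x^3 + 8*x^2 + 8*x + 2.
∫_{-1}^{1} of each monomial x^k gives [2/(k+1) if k even, 0 if k odd]. Integrating term-by-term (or equivalently evaluating the antiderivative F(x) = 3*x^4/2 + 8*x^3/3 + 4*x^2 + 2*x at the endpoints):
  F(1) − F(−1) = 61/6 − (5/6) = 28/3.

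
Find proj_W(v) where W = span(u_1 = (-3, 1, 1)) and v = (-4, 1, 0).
proj_W(v) = (-39/11, 13/11, 13/11)

Set up U = [u_1 | ... | u_1] ∈ R^(3×1). The projector onto W = col(U) is P = U (U^T U)^(-1) U^T.
Compute U^T U =
  [11],
and U^T v = (13).
Solve U^T U · c = U^T v for the coefficients: c = (13/11). The projection is proj_W(v) = U c.
Check: (v - proj_W(v)) · u_1 = 0  (should be 0).
Result: proj_W(v) = (-39/11, 13/11, 13/11).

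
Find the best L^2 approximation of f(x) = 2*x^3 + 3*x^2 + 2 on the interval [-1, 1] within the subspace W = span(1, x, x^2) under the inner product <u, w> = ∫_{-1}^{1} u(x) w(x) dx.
g(x) = 3*x^2 + 6*x/5 + 2

The best approximation g ∈ W is the orthogonal projection of f onto W. Writing g = a_0 + a_1 x + a_2 x^2, the coefficients solve the normal equations G · a = b where
  G_{ij} = <φ_i, φ_j> and b_i = <f, φ_i>, with φ_0 = 1, φ_1 = x, φ_2 = x^2.
G =
  [2, 0, 2/3]
  [0, 2/3, 0]
  [2/3, 0, 2/5],
b = (6, 4/5, 38/15).
Solving gives a_0 = 2, a_1 = 6/5, a_2 = 3, so
  g(x) = 3*x^2 + 6*x/5 + 2.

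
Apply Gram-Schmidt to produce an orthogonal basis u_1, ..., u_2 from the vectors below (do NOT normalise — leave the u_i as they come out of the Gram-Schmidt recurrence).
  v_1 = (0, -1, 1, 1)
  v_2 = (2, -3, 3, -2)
Orthogonal basis:
  u_1 = (0, -1, 1, 1)
  u_2 = (2, -5/3, 5/3, -10/3)

Apply the Gram-Schmidt recurrence
  u_1 = v_1
  u_i = v_i − Σ_{j<i} ((v_i · u_j) / (u_j · u_j)) · u_j.

Step by step this gives:
  u_1 = (0, -1, 1, 1)
  u_2 = (2, -5/3, 5/3, -10/3)

Orthogonality check:
  u_2 · u_1 = 0 (should be 0)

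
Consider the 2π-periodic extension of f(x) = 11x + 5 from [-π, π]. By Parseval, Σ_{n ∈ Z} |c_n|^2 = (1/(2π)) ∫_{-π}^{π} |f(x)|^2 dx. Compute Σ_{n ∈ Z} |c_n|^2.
Σ |c_n|^2 = 121π^2/3 + 25

Expand and integrate term by term over [-π, π]:
  ∫ (11x)^2 dx = 121·(2π^3/3); ∫ 2·11·(5)·x dx = 0 (odd integrand); ∫ 5^2 dx = 25·2π.
So (1/(2π)) ∫_{-π}^{π} (11x + 5)^2 dx = 121π^2/3 + 25 = 121π^2/3 + 25.
Parseval ⇒ Σ |c_n|^2 = 121π^2/3 + 25.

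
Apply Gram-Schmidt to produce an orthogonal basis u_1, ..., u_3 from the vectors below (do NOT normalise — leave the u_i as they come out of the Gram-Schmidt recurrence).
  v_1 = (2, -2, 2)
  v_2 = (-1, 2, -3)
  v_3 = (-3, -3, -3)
Orthogonal basis:
  u_1 = (2, -2, 2)
  u_2 = (1, 0, -1)
  u_3 = (-2, -4, -2)

Apply the Gram-Schmidt recurrence
  u_1 = v_1
  u_i = v_i − Σ_{j<i} ((v_i · u_j) / (u_j · u_j)) · u_j.

Step by step this gives:
  u_1 = (2, -2, 2)
  u_2 = (1, 0, -1)
  u_3 = (-2, -4, -2)

Orthogonality check:
  u_2 · u_1 = 0 (should be 0)
  u_3 · u_1 = 0 (should be 0)
  u_3 · u_2 = 0 (should be 0)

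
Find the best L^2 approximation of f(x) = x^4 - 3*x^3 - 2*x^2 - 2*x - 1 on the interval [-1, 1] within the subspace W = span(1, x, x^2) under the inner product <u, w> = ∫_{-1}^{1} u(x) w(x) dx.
g(x) = -8*x^2/7 - 19*x/5 - 38/35

The best approximation g ∈ W is the orthogonal projection of f onto W. Writing g = a_0 + a_1 x + a_2 x^2, the coefficients solve the normal equations G · a = b where
  G_{ij} = <φ_i, φ_j> and b_i = <f, φ_i>, with φ_0 = 1, φ_1 = x, φ_2 = x^2.
G =
  [2, 0, 2/3]
  [0, 2/3, 0]
  [2/3, 0, 2/5],
b = (-44/15, -38/15, -124/105).
Solving gives a_0 = -38/35, a_1 = -19/5, a_2 = -8/7, so
  g(x) = -8*x^2/7 - 19*x/5 - 38/35.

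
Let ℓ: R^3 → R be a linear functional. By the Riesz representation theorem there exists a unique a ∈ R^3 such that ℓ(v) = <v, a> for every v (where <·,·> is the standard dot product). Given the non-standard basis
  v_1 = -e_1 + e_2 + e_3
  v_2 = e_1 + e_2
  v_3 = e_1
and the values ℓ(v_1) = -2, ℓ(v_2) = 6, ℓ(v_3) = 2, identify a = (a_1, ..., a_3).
a = (2, 4, -4)

Write a = (a_1, ..., a_3) in the standard basis. For each basis vector v_i, ℓ(v_i) = <v_i, a> is a linear equation in the a_j's. Collect the n equations into a matrix system V a = ℓ, where row i of V is v_i (expressed in the standard basis). Since V is invertible (lower-triangular with 1s on the diagonal, up to permutation), solve by back-substitution:
  V =
[[-1, 1, 1],
 [1, 1, 0],
 [1, 0, 0]]
  V a = (-2, 6, 2)
Solving gives a = (2, 4, -4).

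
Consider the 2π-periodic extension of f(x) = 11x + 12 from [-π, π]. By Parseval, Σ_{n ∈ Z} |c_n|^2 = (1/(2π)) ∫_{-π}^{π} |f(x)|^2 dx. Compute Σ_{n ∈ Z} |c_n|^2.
Σ |c_n|^2 = 121π^2/3 + 144

Expand and integrate term by term over [-π, π]:
  ∫ (11x)^2 dx = 121·(2π^3/3); ∫ 2·11·(12)·x dx = 0 (odd integrand); ∫ 12^2 dx = 144·2π.
So (1/(2π)) ∫_{-π}^{π} (11x + 12)^2 dx = 121π^2/3 + 144 = 121π^2/3 + 144.
Parseval ⇒ Σ |c_n|^2 = 121π^2/3 + 144.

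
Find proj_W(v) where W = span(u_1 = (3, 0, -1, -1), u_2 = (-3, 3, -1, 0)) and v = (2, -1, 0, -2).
proj_W(v) = (69/29, -21/29, -9/29, -16/29)

Set up U = [u_1 | ... | u_2] ∈ R^(4×2). The projector onto W = col(U) is P = U (U^T U)^(-1) U^T.
Compute U^T U =
  [11, -8]
  [-8, 19],
and U^T v = (8, -9).
Solve U^T U · c = U^T v for the coefficients: c = (16/29, -7/29). The projection is proj_W(v) = U c.
Check: (v - proj_W(v)) · u_1 = 0  (should be 0).
Check: (v - proj_W(v)) · u_2 = 0  (should be 0).
Result: proj_W(v) = (69/29, -21/29, -9/29, -16/29).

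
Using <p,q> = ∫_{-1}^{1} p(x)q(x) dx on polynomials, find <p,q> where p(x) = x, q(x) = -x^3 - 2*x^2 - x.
<p,q> = -16/15

Expand the product: p(x)·q(x) = -x^4 - 2*x^3 - x^2.
∫_{-1}^{1} of each monomial x^k gives [2/(k+1) if k even, 0 if k odd]. Integrating term-by-term (or equivalently evaluating the antiderivative F(x) = -x^5/5 - x^4/2 - x^3/3 at the endpoints):
  F(1) − F(−1) = -31/30 − (1/30) = -16/15.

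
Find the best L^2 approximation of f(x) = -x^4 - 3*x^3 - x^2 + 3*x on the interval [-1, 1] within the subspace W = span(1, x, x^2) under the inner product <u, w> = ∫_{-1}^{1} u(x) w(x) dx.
g(x) = -13*x^2/7 + 6*x/5 + 3/35

The best approximation g ∈ W is the orthogonal projection of f onto W. Writing g = a_0 + a_1 x + a_2 x^2, the coefficients solve the normal equations G · a = b where
  G_{ij} = <φ_i, φ_j> and b_i = <f, φ_i>, with φ_0 = 1, φ_1 = x, φ_2 = x^2.
G =
  [2, 0, 2/3]
  [0, 2/3, 0]
  [2/3, 0, 2/5],
b = (-16/15, 4/5, -24/35).
Solving gives a_0 = 3/35, a_1 = 6/5, a_2 = -13/7, so
  g(x) = -13*x^2/7 + 6*x/5 + 3/35.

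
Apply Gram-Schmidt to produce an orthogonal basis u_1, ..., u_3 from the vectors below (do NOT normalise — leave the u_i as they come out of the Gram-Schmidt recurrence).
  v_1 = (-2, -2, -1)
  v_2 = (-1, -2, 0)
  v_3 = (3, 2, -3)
Orthogonal basis:
  u_1 = (-2, -2, -1)
  u_2 = (1/3, -2/3, 2/3)
  u_3 = (20/9, -10/9, -20/9)

Apply the Gram-Schmidt recurrence
  u_1 = v_1
  u_i = v_i − Σ_{j<i} ((v_i · u_j) / (u_j · u_j)) · u_j.

Step by step this gives:
  u_1 = (-2, -2, -1)
  u_2 = (1/3, -2/3, 2/3)
  u_3 = (20/9, -10/9, -20/9)

Orthogonality check:
  u_2 · u_1 = 0 (should be 0)
  u_3 · u_1 = 0 (should be 0)
  u_3 · u_2 = 0 (should be 0)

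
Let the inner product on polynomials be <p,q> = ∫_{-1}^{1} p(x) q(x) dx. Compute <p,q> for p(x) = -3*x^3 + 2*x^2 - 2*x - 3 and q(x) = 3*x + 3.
<p,q> = -108/5

Expand the product: p(x)·q(x) = -9*x^4 - 3*x^3 - 15*x - 9.
∫_{-1}^{1} of each monomial x^k gives [2/(k+1) if k even, 0 if k odd]. Integrating term-by-term (or equivalently evaluating the antiderivative F(x) = -9*x^5/5 - 3*x^4/4 - 15*x^2/2 - 9*x at the endpoints):
  F(1) − F(−1) = -381/20 − (51/20) = -108/5.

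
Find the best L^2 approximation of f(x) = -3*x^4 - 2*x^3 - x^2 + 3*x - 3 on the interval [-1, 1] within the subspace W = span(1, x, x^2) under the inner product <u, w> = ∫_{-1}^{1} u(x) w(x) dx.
g(x) = -25*x^2/7 + 9*x/5 - 96/35

The best approximation g ∈ W is the orthogonal projection of f onto W. Writing g = a_0 + a_1 x + a_2 x^2, the coefficients solve the normal equations G · a = b where
  G_{ij} = <φ_i, φ_j> and b_i = <f, φ_i>, with φ_0 = 1, φ_1 = x, φ_2 = x^2.
G =
  [2, 0, 2/3]
  [0, 2/3, 0]
  [2/3, 0, 2/5],
b = (-118/15, 6/5, -114/35).
Solving gives a_0 = -96/35, a_1 = 9/5, a_2 = -25/7, so
  g(x) = -25*x^2/7 + 9*x/5 - 96/35.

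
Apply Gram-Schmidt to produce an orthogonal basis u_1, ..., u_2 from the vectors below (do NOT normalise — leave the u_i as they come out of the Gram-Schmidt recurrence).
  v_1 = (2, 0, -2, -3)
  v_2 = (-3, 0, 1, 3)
Orthogonal basis:
  u_1 = (2, 0, -2, -3)
  u_2 = (-1, 0, -1, 0)

Apply the Gram-Schmidt recurrence
  u_1 = v_1
  u_i = v_i − Σ_{j<i} ((v_i · u_j) / (u_j · u_j)) · u_j.

Step by step this gives:
  u_1 = (2, 0, -2, -3)
  u_2 = (-1, 0, -1, 0)

Orthogonality check:
  u_2 · u_1 = 0 (should be 0)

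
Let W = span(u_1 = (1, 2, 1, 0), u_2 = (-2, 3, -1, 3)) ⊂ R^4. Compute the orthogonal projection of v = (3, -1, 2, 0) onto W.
proj_W(v) = (84/43, -7/43, 59/43, -75/43)

Set up U = [u_1 | ... | u_2] ∈ R^(4×2). The projector onto W = col(U) is P = U (U^T U)^(-1) U^T.
Compute U^T U =
  [6, 3]
  [3, 23],
and U^T v = (3, -11).
Solve U^T U · c = U^T v for the coefficients: c = (34/43, -25/43). The projection is proj_W(v) = U c.
Check: (v - proj_W(v)) · u_1 = 0  (should be 0).
Check: (v - proj_W(v)) · u_2 = 0  (should be 0).
Result: proj_W(v) = (84/43, -7/43, 59/43, -75/43).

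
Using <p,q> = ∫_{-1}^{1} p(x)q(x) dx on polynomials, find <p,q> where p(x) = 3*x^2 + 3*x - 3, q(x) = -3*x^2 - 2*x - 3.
<p,q> = 52/5

Expand the product: p(x)·q(x) = -9*x^4 - 15*x^3 - 6*x^2 - 3*x + 9.
∫_{-1}^{1} of each monomial x^k gives [2/(k+1) if k even, 0 if k odd]. Integrating term-by-term (or equivalently evaluating the antiderivative F(x) = -9*x^5/5 - 15*x^4/4 - 2*x^3 - 3*x^2/2 + 9*x at the endpoints):
  F(1) − F(−1) = -1/20 − (-209/20) = 52/5.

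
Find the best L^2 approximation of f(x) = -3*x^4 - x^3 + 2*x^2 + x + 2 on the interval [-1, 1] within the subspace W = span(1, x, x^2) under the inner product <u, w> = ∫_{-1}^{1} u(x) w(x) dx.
g(x) = -4*x^2/7 + 2*x/5 + 79/35

The best approximation g ∈ W is the orthogonal projection of f onto W. Writing g = a_0 + a_1 x + a_2 x^2, the coefficients solve the normal equations G · a = b where
  G_{ij} = <φ_i, φ_j> and b_i = <f, φ_i>, with φ_0 = 1, φ_1 = x, φ_2 = x^2.
G =
  [2, 0, 2/3]
  [0, 2/3, 0]
  [2/3, 0, 2/5],
b = (62/15, 4/15, 134/105).
Solving gives a_0 = 79/35, a_1 = 2/5, a_2 = -4/7, so
  g(x) = -4*x^2/7 + 2*x/5 + 79/35.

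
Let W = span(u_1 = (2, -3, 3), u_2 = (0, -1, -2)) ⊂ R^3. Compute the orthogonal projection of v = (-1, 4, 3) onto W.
proj_W(v) = (-110/101, 400/101, 305/101)

Set up U = [u_1 | ... | u_2] ∈ R^(3×2). The projector onto W = col(U) is P = U (U^T U)^(-1) U^T.
Compute U^T U =
  [22, -3]
  [-3, 5],
and U^T v = (-5, -10).
Solve U^T U · c = U^T v for the coefficients: c = (-55/101, -235/101). The projection is proj_W(v) = U c.
Check: (v - proj_W(v)) · u_1 = 0  (should be 0).
Check: (v - proj_W(v)) · u_2 = 0  (should be 0).
Result: proj_W(v) = (-110/101, 400/101, 305/101).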